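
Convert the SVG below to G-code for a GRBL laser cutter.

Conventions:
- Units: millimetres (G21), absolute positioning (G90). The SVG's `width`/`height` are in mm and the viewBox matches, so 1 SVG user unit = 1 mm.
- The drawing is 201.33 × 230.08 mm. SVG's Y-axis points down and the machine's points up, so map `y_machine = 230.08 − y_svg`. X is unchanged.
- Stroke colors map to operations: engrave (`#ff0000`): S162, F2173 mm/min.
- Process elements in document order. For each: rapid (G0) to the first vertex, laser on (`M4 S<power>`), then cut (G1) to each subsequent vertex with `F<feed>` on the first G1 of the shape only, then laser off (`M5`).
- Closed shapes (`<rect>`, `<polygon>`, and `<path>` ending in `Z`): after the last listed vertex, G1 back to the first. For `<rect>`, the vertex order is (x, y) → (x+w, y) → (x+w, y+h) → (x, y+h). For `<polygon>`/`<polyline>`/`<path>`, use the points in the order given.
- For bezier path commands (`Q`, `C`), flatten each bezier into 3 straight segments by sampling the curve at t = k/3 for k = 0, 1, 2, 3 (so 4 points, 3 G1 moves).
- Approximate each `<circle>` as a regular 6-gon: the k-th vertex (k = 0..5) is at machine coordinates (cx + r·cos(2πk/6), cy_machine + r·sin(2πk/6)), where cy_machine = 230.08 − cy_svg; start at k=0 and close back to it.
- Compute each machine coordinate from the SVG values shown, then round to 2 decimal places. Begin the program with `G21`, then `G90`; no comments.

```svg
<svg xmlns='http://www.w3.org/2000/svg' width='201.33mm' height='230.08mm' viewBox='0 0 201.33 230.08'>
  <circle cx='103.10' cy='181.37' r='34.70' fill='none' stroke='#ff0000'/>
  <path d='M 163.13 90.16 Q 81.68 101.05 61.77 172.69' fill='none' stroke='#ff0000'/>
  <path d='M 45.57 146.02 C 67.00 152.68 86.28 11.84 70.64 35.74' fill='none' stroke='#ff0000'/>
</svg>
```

G21
G90
G0 X137.80 Y48.71
M4 S162
G1 X120.45 Y78.76 F2173
G1 X85.75 Y78.76
G1 X68.40 Y48.71
G1 X85.75 Y18.66
G1 X120.45 Y18.66
G1 X137.80 Y48.71
M5
G0 X163.13 Y139.92
M4 S162
G1 X115.67 Y125.91 F2173
G1 X81.88 Y98.40
G1 X61.77 Y57.39
M5
G0 X45.57 Y84.06
M4 S162
G1 X65.07 Y115.00 F2173
G1 X75.85 Y174.89
G1 X70.64 Y194.34
M5

Since the viewBox matches the mm dimensions, user units are millimetres directly. The only transform is the Y-flip y_m = 230.08 − y_svg.

Shape 1 is a circle drawn with `<circle>`. Its stroke #ff0000 means engrave at S162, F2173. After flipping Y the toolpath is (137.80,48.71) → (120.45,78.76) → (85.75,78.76) → (68.40,48.71) → (85.75,18.66) → (120.45,18.66) → (137.80,48.71), returning to the start.

Shape 2 is a quadratic bezier drawn with `<path>`. Its stroke #ff0000 means engrave at S162, F2173. After flipping Y the toolpath is (163.13,139.92) → (115.67,125.91) → (81.88,98.40) → (61.77,57.39).

Shape 3 is a cubic bezier drawn with `<path>`. Its stroke #ff0000 means engrave at S162, F2173. After flipping Y the toolpath is (45.57,84.06) → (65.07,115.00) → (75.85,174.89) → (70.64,194.34).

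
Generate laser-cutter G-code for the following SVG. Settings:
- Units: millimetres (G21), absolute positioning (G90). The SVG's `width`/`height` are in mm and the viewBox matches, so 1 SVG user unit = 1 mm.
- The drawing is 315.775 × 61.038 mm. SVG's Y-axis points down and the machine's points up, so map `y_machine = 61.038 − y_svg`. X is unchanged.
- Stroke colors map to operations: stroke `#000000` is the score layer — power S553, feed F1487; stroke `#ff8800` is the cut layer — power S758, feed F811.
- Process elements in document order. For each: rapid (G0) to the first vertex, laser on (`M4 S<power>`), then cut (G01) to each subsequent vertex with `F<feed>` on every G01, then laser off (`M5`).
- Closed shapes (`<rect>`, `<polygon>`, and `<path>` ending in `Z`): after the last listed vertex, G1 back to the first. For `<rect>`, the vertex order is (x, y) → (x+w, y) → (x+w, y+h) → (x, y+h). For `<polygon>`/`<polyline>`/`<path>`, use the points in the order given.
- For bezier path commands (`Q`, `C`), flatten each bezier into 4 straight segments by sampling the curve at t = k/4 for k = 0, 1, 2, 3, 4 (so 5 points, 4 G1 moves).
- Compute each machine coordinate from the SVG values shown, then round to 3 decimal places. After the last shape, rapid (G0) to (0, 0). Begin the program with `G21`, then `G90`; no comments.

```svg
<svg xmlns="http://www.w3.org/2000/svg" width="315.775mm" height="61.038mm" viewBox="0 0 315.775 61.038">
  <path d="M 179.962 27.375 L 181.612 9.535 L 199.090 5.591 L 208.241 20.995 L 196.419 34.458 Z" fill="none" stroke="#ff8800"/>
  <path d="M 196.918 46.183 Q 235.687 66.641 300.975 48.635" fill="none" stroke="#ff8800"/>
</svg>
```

G21
G90
G0 X179.962 Y33.663
M4 S758
G01 X181.612 Y51.503 F811
G01 X199.090 Y55.447 F811
G01 X208.241 Y40.043 F811
G01 X196.419 Y26.580 F811
G01 X179.962 Y33.663 F811
M5
G0 X196.918 Y14.855
M4 S758
G01 X217.960 Y7.030 F811
G01 X242.317 Y4.013 F811
G01 X269.988 Y5.804 F811
G01 X300.975 Y12.403 F811
M5
G0 X0.000 Y0.000

Since the viewBox matches the mm dimensions, user units are millimetres directly. The only transform is the Y-flip y_m = 61.038 − y_svg.

Shape 1 is a regular polygon drawn with `<path>`. Its stroke #ff8800 means cut at S758, F811. After flipping Y the toolpath is (179.962,33.663) → (181.612,51.503) → (199.090,55.447) → (208.241,40.043) → (196.419,26.580) → (179.962,33.663), returning to the start.

Shape 2 is a quadratic bezier drawn with `<path>`. Its stroke #ff8800 means cut at S758, F811. After flipping Y the toolpath is (196.918,14.855) → (217.960,7.030) → (242.317,4.013) → (269.988,5.804) → (300.975,12.403).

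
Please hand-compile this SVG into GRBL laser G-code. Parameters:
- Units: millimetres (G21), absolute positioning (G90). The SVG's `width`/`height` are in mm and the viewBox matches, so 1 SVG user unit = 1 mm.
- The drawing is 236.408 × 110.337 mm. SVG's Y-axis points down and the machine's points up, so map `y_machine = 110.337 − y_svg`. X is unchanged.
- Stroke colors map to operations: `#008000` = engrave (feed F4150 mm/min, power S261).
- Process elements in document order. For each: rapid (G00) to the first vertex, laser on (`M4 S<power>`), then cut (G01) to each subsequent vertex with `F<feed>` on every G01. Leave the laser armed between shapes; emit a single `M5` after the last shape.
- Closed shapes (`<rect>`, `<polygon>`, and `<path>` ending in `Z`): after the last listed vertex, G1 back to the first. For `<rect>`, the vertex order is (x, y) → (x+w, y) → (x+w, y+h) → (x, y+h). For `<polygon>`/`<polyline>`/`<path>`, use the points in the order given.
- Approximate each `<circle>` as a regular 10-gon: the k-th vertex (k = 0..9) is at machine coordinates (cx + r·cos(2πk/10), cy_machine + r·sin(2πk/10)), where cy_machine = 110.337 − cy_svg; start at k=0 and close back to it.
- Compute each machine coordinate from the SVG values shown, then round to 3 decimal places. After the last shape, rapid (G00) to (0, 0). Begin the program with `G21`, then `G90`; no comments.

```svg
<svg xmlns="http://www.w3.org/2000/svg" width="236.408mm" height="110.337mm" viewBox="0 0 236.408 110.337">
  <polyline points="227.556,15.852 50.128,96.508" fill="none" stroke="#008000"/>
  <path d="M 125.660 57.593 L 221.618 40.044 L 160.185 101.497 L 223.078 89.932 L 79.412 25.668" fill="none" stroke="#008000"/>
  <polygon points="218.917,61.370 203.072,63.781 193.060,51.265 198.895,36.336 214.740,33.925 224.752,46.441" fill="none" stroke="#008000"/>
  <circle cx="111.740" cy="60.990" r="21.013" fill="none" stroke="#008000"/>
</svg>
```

G21
G90
G00 X227.556 Y94.485
M4 S261
G01 X50.128 Y13.829 F4150
G00 X125.660 Y52.744
M4 S261
G01 X221.618 Y70.293 F4150
G01 X160.185 Y8.840 F4150
G01 X223.078 Y20.405 F4150
G01 X79.412 Y84.669 F4150
G00 X218.917 Y48.967
M4 S261
G01 X203.072 Y46.556 F4150
G01 X193.060 Y59.072 F4150
G01 X198.895 Y74.001 F4150
G01 X214.740 Y76.412 F4150
G01 X224.752 Y63.896 F4150
G01 X218.917 Y48.967 F4150
G00 X132.753 Y49.347
M4 S261
G01 X128.740 Y61.698 F4150
G01 X118.233 Y69.332 F4150
G01 X105.247 Y69.332 F4150
G01 X94.740 Y61.698 F4150
G01 X90.727 Y49.347 F4150
G01 X94.740 Y36.996 F4150
G01 X105.247 Y29.362 F4150
G01 X118.233 Y29.362 F4150
G01 X128.740 Y36.996 F4150
G01 X132.753 Y49.347 F4150
M5
G00 X0.000 Y0.000

Since the viewBox matches the mm dimensions, user units are millimetres directly. The only transform is the Y-flip y_m = 110.337 − y_svg.

Shape 1 is a line segment drawn with `<polyline>`. Its stroke #008000 means engrave at S261, F4150. After flipping Y the toolpath is (227.556,94.485) → (50.128,13.829).

Shape 2 is a open polyline drawn with `<path>`. Its stroke #008000 means engrave at S261, F4150. After flipping Y the toolpath is (125.660,52.744) → (221.618,70.293) → (160.185,8.840) → (223.078,20.405) → (79.412,84.669).

Shape 3 is a regular polygon drawn with `<polygon>`. Its stroke #008000 means engrave at S261, F4150. After flipping Y the toolpath is (218.917,48.967) → (203.072,46.556) → (193.060,59.072) → (198.895,74.001) → (214.740,76.412) → (224.752,63.896) → (218.917,48.967), returning to the start.

Shape 4 is a circle drawn with `<circle>`. Its stroke #008000 means engrave at S261, F4150. After flipping Y the toolpath is (132.753,49.347) → (128.740,61.698) → (118.233,69.332) → (105.247,69.332) → (94.740,61.698) → (90.727,49.347) → (94.740,36.996) → (105.247,29.362) → (118.233,29.362) → (128.740,36.996) → (132.753,49.347), returning to the start.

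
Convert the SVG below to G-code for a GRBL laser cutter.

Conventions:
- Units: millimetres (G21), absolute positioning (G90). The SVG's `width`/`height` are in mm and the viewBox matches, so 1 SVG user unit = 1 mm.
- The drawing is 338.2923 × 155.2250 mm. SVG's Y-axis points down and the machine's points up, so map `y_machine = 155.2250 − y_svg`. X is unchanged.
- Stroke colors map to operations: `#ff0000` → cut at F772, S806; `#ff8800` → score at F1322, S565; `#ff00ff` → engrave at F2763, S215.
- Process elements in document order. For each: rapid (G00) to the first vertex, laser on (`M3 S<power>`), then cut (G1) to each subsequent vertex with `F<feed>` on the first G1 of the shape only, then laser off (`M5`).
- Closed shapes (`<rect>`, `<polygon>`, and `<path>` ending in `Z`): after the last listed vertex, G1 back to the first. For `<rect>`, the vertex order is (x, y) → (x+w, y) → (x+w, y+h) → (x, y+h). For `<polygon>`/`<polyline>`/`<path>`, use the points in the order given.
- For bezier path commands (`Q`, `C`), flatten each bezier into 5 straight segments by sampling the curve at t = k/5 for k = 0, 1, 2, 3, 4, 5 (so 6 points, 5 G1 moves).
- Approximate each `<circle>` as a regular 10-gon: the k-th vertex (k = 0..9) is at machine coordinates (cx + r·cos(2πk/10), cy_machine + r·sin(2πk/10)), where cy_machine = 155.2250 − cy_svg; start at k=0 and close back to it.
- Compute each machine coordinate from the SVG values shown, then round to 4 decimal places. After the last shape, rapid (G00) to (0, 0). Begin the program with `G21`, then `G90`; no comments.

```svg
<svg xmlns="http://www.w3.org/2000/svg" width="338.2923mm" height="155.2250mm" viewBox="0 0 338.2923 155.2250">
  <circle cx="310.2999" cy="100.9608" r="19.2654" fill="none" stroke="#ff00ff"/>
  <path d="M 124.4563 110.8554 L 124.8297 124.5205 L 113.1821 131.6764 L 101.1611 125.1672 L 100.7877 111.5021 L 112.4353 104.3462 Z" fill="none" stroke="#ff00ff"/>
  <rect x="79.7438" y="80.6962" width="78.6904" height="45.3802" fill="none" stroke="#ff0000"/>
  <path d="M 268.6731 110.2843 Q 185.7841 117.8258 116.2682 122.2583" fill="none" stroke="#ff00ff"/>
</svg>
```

Since the viewBox matches the mm dimensions, user units are millimetres directly. The only transform is the Y-flip y_m = 155.2250 − y_svg.

Shape 1 is a circle drawn with `<circle>`. Its stroke #ff00ff means engrave at S215, F2763. After flipping Y the toolpath is (329.5653,54.2642) → (325.8859,65.5881) → (316.2532,72.5867) → (304.3466,72.5867) → (294.7139,65.5881) → (291.0345,54.2642) → (294.7139,42.9403) → (304.3466,35.9417) → (316.2532,35.9417) → (325.8859,42.9403) → (329.5653,54.2642), returning to the start.

Shape 2 is a regular polygon drawn with `<path>`. Its stroke #ff00ff means engrave at S215, F2763. After flipping Y the toolpath is (124.4563,44.3696) → (124.8297,30.7045) → (113.1821,23.5486) → (101.1611,30.0578) → (100.7877,43.7229) → (112.4353,50.8788) → (124.4563,44.3696), returning to the start.

Shape 3 is a rectangle drawn with `<rect>`. Its stroke #ff0000 means cut at S806, F772. After flipping Y the toolpath is (79.7438,74.5288) → (158.4342,74.5288) → (158.4342,29.1486) → (79.7438,29.1486) → (79.7438,74.5288), returning to the start.

Shape 4 is a quadratic bezier drawn with `<path>`. Its stroke #ff00ff means engrave at S215, F2763. After flipping Y the toolpath is (268.6731,44.9407) → (236.0524,42.0485) → (204.5016,39.4049) → (174.0206,37.0101) → (144.6095,34.8641) → (116.2682,32.9667).

G21
G90
G00 X329.5653 Y54.2642
M3 S215
G1 X325.8859 Y65.5881 F2763
G1 X316.2532 Y72.5867
G1 X304.3466 Y72.5867
G1 X294.7139 Y65.5881
G1 X291.0345 Y54.2642
G1 X294.7139 Y42.9403
G1 X304.3466 Y35.9417
G1 X316.2532 Y35.9417
G1 X325.8859 Y42.9403
G1 X329.5653 Y54.2642
M5
G00 X124.4563 Y44.3696
M3 S215
G1 X124.8297 Y30.7045 F2763
G1 X113.1821 Y23.5486
G1 X101.1611 Y30.0578
G1 X100.7877 Y43.7229
G1 X112.4353 Y50.8788
G1 X124.4563 Y44.3696
M5
G00 X79.7438 Y74.5288
M3 S806
G1 X158.4342 Y74.5288 F772
G1 X158.4342 Y29.1486
G1 X79.7438 Y29.1486
G1 X79.7438 Y74.5288
M5
G00 X268.6731 Y44.9407
M3 S215
G1 X236.0524 Y42.0485 F2763
G1 X204.5016 Y39.4049
G1 X174.0206 Y37.0101
G1 X144.6095 Y34.8641
G1 X116.2682 Y32.9667
M5
G00 X0.0000 Y0.0000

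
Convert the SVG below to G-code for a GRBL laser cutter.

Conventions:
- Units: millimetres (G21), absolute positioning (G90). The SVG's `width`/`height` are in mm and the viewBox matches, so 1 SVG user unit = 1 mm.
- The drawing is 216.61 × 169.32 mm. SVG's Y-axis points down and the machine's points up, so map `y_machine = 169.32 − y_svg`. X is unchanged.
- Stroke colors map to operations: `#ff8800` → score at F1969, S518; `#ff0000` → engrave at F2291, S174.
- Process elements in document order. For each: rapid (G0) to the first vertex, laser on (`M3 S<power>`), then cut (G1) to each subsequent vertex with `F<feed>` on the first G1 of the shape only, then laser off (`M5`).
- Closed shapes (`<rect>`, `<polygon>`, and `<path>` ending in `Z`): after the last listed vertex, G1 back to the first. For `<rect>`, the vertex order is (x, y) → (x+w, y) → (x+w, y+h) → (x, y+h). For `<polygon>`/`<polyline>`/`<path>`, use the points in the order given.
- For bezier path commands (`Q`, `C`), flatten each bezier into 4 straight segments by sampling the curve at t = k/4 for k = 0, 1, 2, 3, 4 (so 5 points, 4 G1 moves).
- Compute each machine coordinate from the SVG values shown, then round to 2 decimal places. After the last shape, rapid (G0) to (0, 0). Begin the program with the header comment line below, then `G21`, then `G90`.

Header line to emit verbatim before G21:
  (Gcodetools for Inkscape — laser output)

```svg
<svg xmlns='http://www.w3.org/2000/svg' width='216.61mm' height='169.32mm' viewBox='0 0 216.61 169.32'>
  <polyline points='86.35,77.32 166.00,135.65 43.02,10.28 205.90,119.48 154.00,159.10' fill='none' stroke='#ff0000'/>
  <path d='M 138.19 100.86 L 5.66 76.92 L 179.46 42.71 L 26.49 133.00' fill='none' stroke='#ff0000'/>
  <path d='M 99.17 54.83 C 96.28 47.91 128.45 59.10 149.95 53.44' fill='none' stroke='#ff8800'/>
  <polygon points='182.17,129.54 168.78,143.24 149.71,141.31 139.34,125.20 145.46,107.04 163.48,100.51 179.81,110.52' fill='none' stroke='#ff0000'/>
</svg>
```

(Gcodetools for Inkscape — laser output)
G21
G90
G0 X86.35 Y92.00
M3 S174
G1 X166.00 Y33.67 F2291
G1 X43.02 Y159.04
G1 X205.90 Y49.84
G1 X154.00 Y10.22
M5
G0 X138.19 Y68.46
M3 S174
G1 X5.66 Y92.40 F2291
G1 X179.46 Y126.61
G1 X26.49 Y36.32
M5
G0 X99.17 Y114.49
M3 S518
G1 X102.86 Y116.83 F1969
G1 X115.41 Y115.66
G1 X132.54 Y114.25
G1 X149.95 Y115.88
M5
G0 X182.17 Y39.78
M3 S174
G1 X168.78 Y26.08 F2291
G1 X149.71 Y28.01
G1 X139.34 Y44.12
G1 X145.46 Y62.28
G1 X163.48 Y68.81
G1 X179.81 Y58.80
G1 X182.17 Y39.78
M5
G0 X0.00 Y0.00

viewBox `0 0 216.61 169.32` with mm width/height → 1 unit = 1 mm. Flip: y_m = 169.32 − y_svg.

**Shape 1** — `<polyline>` open polyline, stroke `#ff0000` → engrave (S174, F2291). Machine vertices: (86.35,92.00) → (166.00,33.67) → (43.02,159.04) → (205.90,49.84) → (154.00,10.22). Open path.

**Shape 2** — `<path>` open polyline, stroke `#ff0000` → engrave (S174, F2291). Machine vertices: (138.19,68.46) → (5.66,92.40) → (179.46,126.61) → (26.49,36.32). Open path.

**Shape 3** — `<path>` cubic bezier, stroke `#ff8800` → score (S518, F1969). Control points (SVG): P0=(99.17,54.83), P1=(96.28,47.91), P2=(128.45,59.10), P3=(149.95,53.44); sampled at t=k/4. Machine vertices: (99.17,114.49) → (102.86,116.83) → (115.41,115.66) → (132.54,114.25) → (149.95,115.88). Open path.

**Shape 4** — `<polygon>` regular polygon, stroke `#ff0000` → engrave (S174, F2291). Machine vertices: (182.17,39.78) → (168.78,26.08) → (149.71,28.01) → (139.34,44.12) → (145.46,62.28) → (163.48,68.81) → (179.81,58.80) → (182.17,39.78). Closed: final G1 returns to the first vertex.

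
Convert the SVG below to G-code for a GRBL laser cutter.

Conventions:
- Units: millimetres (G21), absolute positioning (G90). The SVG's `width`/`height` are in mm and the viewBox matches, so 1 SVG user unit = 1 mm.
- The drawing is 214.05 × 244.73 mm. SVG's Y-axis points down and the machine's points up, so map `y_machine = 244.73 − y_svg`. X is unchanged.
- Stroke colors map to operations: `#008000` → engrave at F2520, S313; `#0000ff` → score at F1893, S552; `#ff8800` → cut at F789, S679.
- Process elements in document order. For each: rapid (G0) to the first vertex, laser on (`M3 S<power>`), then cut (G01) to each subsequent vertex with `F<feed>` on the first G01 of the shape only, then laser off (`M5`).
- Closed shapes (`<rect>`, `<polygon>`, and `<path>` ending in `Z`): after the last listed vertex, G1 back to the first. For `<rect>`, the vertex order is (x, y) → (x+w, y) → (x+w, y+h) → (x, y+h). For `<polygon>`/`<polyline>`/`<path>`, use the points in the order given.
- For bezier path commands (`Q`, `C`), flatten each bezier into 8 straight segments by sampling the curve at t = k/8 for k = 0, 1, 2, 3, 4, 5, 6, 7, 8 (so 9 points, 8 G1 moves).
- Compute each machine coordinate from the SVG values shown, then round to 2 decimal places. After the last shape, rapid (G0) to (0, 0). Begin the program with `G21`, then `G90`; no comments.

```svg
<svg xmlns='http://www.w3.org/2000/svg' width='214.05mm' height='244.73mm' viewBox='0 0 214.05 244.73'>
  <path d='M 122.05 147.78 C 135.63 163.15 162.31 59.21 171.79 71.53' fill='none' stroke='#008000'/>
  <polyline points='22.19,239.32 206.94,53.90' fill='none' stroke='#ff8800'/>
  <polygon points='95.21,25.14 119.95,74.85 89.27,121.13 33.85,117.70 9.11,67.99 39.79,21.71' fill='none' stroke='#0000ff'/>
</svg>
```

1 u = 1 mm; y_m = 244.73 − y.

[1] `<path>` cubic bezier, #008000→engrave S313 F2520: (122.05,96.95) → (127.70,96.32) → (134.22,104.11) → (141.26,117.57) → (148.46,133.93) → (155.47,150.44) → (161.93,164.32) → (167.49,172.83) → (171.79,173.20)

[2] `<polyline>` line segment, #ff8800→cut S679 F789: (22.19,5.41) → (206.94,190.83)

[3] `<polygon>` regular polygon, #0000ff→score S552 F1893: (95.21,219.59) → (119.95,169.88) → (89.27,123.60) → (33.85,127.03) → (9.11,176.74) → (39.79,223.02) → (95.21,219.59) (closed)

G21
G90
G0 X122.05 Y96.95
M3 S313
G01 X127.70 Y96.32 F2520
G01 X134.22 Y104.11
G01 X141.26 Y117.57
G01 X148.46 Y133.93
G01 X155.47 Y150.44
G01 X161.93 Y164.32
G01 X167.49 Y172.83
G01 X171.79 Y173.20
M5
G0 X22.19 Y5.41
M3 S679
G01 X206.94 Y190.83 F789
M5
G0 X95.21 Y219.59
M3 S552
G01 X119.95 Y169.88 F1893
G01 X89.27 Y123.60
G01 X33.85 Y127.03
G01 X9.11 Y176.74
G01 X39.79 Y223.02
G01 X95.21 Y219.59
M5
G0 X0.00 Y0.00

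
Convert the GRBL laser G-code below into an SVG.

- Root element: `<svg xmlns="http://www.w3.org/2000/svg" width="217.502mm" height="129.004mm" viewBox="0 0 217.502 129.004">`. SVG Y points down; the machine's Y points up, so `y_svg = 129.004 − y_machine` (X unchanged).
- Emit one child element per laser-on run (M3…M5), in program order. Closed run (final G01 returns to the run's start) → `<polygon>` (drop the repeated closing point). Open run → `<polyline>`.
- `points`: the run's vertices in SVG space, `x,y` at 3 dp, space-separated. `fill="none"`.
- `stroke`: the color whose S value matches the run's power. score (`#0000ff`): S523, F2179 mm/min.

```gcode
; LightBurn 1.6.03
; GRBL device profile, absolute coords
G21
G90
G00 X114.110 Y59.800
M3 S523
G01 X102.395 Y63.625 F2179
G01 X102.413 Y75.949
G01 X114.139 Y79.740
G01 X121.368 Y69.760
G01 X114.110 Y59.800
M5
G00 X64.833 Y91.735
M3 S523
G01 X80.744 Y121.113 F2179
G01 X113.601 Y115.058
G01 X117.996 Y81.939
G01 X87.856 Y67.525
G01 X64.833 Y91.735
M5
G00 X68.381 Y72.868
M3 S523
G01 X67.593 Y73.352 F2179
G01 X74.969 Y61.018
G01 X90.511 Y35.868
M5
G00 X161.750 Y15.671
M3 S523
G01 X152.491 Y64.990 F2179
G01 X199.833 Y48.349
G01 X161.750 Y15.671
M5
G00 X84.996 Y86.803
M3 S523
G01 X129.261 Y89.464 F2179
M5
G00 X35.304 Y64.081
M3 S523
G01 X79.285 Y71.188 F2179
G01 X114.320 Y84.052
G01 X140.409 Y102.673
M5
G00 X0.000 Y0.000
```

<svg xmlns="http://www.w3.org/2000/svg" width="217.502mm" height="129.004mm" viewBox="0 0 217.502 129.004">
  <polygon points="114.110,69.204 102.395,65.379 102.413,53.055 114.139,49.264 121.368,59.244" fill="none" stroke="#0000ff"/>
  <polygon points="64.833,37.269 80.744,7.891 113.601,13.946 117.996,47.065 87.856,61.479" fill="none" stroke="#0000ff"/>
  <polyline points="68.381,56.136 67.593,55.652 74.969,67.986 90.511,93.136" fill="none" stroke="#0000ff"/>
  <polygon points="161.750,113.333 152.491,64.014 199.833,80.655" fill="none" stroke="#0000ff"/>
  <polyline points="84.996,42.201 129.261,39.540" fill="none" stroke="#0000ff"/>
  <polyline points="35.304,64.923 79.285,57.816 114.320,44.952 140.409,26.331" fill="none" stroke="#0000ff"/>
</svg>

y_svg = 129.004 − y_m. Every run uses S523, so all elements get stroke `#0000ff` (score).

[1] closed run; points: 114.110,69.204 102.395,65.379 102.413,53.055 114.139,49.264 121.368,59.244

[2] closed run; points: 64.833,37.269 80.744,7.891 113.601,13.946 117.996,47.065 87.856,61.479

[3] open run; points: 68.381,56.136 67.593,55.652 74.969,67.986 90.511,93.136

[4] closed run; points: 161.750,113.333 152.491,64.014 199.833,80.655

[5] open run; points: 84.996,42.201 129.261,39.540

[6] open run; points: 35.304,64.923 79.285,57.816 114.320,44.952 140.409,26.331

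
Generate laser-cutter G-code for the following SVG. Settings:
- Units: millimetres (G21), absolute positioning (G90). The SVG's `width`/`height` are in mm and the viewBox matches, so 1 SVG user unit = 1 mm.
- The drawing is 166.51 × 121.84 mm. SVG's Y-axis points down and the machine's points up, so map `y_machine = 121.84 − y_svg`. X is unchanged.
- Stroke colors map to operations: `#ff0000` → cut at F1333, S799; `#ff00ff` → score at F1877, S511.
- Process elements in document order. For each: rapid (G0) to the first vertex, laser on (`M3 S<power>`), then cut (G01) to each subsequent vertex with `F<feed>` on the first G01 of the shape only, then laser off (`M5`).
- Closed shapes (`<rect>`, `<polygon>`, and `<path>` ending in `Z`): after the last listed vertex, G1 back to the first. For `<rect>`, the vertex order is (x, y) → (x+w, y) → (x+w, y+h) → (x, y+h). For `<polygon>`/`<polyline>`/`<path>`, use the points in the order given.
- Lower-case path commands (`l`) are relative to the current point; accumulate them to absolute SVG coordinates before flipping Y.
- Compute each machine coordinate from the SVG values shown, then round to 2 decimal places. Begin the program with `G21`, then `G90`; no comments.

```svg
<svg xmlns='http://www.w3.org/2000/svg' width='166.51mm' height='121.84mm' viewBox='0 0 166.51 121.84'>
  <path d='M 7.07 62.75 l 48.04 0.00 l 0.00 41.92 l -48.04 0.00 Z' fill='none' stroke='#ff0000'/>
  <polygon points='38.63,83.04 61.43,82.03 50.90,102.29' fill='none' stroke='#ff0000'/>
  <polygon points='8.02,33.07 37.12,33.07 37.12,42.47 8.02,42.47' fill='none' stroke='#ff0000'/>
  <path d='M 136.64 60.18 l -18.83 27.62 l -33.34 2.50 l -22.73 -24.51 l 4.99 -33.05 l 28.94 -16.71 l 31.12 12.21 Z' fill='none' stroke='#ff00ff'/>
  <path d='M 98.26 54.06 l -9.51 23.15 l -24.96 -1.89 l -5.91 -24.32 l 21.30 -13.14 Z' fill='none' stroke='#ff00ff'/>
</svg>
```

Since the viewBox matches the mm dimensions, user units are millimetres directly. The only transform is the Y-flip y_m = 121.84 − y_svg.

Shape 1 is a rectangle drawn with `<path>`. Its stroke #ff0000 means cut at S799, F1333. After flipping Y the toolpath is (7.07,59.09) → (55.11,59.09) → (55.11,17.17) → (7.07,17.17) → (7.07,59.09), returning to the start.

Shape 2 is a regular polygon drawn with `<polygon>`. Its stroke #ff0000 means cut at S799, F1333. After flipping Y the toolpath is (38.63,38.80) → (61.43,39.81) → (50.90,19.55) → (38.63,38.80), returning to the start.

Shape 3 is a rectangle drawn with `<polygon>`. Its stroke #ff0000 means cut at S799, F1333. After flipping Y the toolpath is (8.02,88.77) → (37.12,88.77) → (37.12,79.37) → (8.02,79.37) → (8.02,88.77), returning to the start.

Shape 4 is a regular polygon drawn with `<path>`. Its stroke #ff00ff means score at S511, F1877. After flipping Y the toolpath is (136.64,61.66) → (117.81,34.04) → (84.47,31.54) → (61.74,56.05) → (66.73,89.10) → (95.67,105.81) → (126.79,93.60) → (136.64,61.66), returning to the start.

Shape 5 is a regular polygon drawn with `<path>`. Its stroke #ff00ff means score at S511, F1877. After flipping Y the toolpath is (98.26,67.78) → (88.75,44.63) → (63.79,46.52) → (57.88,70.84) → (79.18,83.98) → (98.26,67.78), returning to the start.

G21
G90
G0 X7.07 Y59.09
M3 S799
G01 X55.11 Y59.09 F1333
G01 X55.11 Y17.17
G01 X7.07 Y17.17
G01 X7.07 Y59.09
M5
G0 X38.63 Y38.80
M3 S799
G01 X61.43 Y39.81 F1333
G01 X50.90 Y19.55
G01 X38.63 Y38.80
M5
G0 X8.02 Y88.77
M3 S799
G01 X37.12 Y88.77 F1333
G01 X37.12 Y79.37
G01 X8.02 Y79.37
G01 X8.02 Y88.77
M5
G0 X136.64 Y61.66
M3 S511
G01 X117.81 Y34.04 F1877
G01 X84.47 Y31.54
G01 X61.74 Y56.05
G01 X66.73 Y89.10
G01 X95.67 Y105.81
G01 X126.79 Y93.60
G01 X136.64 Y61.66
M5
G0 X98.26 Y67.78
M3 S511
G01 X88.75 Y44.63 F1877
G01 X63.79 Y46.52
G01 X57.88 Y70.84
G01 X79.18 Y83.98
G01 X98.26 Y67.78
M5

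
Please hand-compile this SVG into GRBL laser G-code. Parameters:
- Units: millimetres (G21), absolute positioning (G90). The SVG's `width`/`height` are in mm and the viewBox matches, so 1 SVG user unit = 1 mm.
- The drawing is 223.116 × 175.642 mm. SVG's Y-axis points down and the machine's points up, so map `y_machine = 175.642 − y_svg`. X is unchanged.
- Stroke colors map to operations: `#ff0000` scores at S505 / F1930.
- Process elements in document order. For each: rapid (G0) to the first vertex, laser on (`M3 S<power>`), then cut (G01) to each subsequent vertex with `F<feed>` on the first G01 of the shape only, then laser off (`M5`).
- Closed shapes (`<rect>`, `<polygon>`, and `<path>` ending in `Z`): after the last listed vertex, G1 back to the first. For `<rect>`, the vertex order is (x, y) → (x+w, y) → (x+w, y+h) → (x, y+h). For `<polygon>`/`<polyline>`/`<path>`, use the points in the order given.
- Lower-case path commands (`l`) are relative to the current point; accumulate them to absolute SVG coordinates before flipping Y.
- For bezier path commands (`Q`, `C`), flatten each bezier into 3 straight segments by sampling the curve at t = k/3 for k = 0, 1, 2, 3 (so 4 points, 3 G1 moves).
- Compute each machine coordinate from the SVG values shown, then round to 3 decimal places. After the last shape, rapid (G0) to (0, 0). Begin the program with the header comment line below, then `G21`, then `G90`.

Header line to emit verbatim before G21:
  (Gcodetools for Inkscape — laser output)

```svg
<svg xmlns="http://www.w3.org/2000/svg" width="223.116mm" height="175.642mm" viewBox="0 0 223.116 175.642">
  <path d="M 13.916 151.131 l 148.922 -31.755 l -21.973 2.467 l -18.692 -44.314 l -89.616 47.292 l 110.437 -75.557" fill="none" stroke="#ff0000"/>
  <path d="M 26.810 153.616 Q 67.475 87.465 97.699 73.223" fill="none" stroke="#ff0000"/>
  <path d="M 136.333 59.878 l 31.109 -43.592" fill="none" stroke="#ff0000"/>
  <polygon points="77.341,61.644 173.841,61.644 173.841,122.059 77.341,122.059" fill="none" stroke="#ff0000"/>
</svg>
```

(Gcodetools for Inkscape — laser output)
G21
G90
G0 X13.916 Y24.511
M3 S505
G01 X162.838 Y56.266 F1930
G01 X140.865 Y53.799
G01 X122.173 Y98.113
G01 X32.557 Y50.821
G01 X142.994 Y126.378
M5
G0 X26.810 Y22.026
M3 S505
G01 X52.760 Y60.359 F1930
G01 X76.390 Y87.157
G01 X97.699 Y102.419
M5
G0 X136.333 Y115.764
M3 S505
G01 X167.442 Y159.356 F1930
M5
G0 X77.341 Y113.998
M3 S505
G01 X173.841 Y113.998 F1930
G01 X173.841 Y53.583
G01 X77.341 Y53.583
G01 X77.341 Y113.998
M5
G0 X0.000 Y0.000

Since the viewBox matches the mm dimensions, user units are millimetres directly. The only transform is the Y-flip y_m = 175.642 − y_svg.

Shape 1 is a open polyline drawn with `<path>`. Its stroke #ff0000 means score at S505, F1930. After flipping Y the toolpath is (13.916,24.511) → (162.838,56.266) → (140.865,53.799) → (122.173,98.113) → (32.557,50.821) → (142.994,126.378).

Shape 2 is a quadratic bezier drawn with `<path>`. Its stroke #ff0000 means score at S505, F1930. After flipping Y the toolpath is (26.810,22.026) → (52.760,60.359) → (76.390,87.157) → (97.699,102.419).

Shape 3 is a line segment drawn with `<path>`. Its stroke #ff0000 means score at S505, F1930. After flipping Y the toolpath is (136.333,115.764) → (167.442,159.356).

Shape 4 is a rectangle drawn with `<polygon>`. Its stroke #ff0000 means score at S505, F1930. After flipping Y the toolpath is (77.341,113.998) → (173.841,113.998) → (173.841,53.583) → (77.341,53.583) → (77.341,113.998), returning to the start.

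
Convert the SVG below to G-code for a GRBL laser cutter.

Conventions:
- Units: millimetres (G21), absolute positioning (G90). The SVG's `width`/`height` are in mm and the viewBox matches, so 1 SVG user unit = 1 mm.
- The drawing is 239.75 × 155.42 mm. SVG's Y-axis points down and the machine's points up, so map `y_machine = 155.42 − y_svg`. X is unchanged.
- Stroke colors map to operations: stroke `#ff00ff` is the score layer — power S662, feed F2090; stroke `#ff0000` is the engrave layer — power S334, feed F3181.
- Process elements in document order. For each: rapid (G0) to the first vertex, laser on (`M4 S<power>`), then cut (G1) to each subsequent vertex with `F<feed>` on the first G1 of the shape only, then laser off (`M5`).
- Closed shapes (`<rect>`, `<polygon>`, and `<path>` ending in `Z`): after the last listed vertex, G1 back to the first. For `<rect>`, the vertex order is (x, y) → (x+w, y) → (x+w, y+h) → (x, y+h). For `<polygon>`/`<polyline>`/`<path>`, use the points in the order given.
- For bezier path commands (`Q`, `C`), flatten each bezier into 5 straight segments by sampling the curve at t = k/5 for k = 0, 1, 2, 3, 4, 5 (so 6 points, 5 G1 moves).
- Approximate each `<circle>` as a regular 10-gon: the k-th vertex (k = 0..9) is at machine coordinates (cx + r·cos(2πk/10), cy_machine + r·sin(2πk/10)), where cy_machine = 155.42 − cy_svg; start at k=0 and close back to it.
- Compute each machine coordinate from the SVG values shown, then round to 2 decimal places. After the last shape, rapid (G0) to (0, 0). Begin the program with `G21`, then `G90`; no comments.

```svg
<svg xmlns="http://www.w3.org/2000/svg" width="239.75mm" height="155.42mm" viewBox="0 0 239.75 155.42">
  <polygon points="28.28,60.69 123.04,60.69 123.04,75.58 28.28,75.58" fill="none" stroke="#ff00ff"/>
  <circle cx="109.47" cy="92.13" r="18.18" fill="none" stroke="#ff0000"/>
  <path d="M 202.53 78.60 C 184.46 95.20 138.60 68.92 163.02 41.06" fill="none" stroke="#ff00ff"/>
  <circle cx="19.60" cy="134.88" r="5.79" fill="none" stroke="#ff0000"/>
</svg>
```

G21
G90
G0 X28.28 Y94.73
M4 S662
G1 X123.04 Y94.73 F2090
G1 X123.04 Y79.84
G1 X28.28 Y79.84
G1 X28.28 Y94.73
M5
G0 X127.65 Y63.29
M4 S334
G1 X124.18 Y73.98 F3181
G1 X115.09 Y80.58
G1 X103.85 Y80.58
G1 X94.76 Y73.98
G1 X91.29 Y63.29
G1 X94.76 Y52.60
G1 X103.85 Y46.00
G1 X115.09 Y46.00
G1 X124.18 Y52.60
G1 X127.65 Y63.29
M5
G0 X202.53 Y76.82
M4 S662
G1 X189.14 Y71.68 F2090
G1 X173.78 Y74.84
G1 X161.17 Y84.33
G1 X156.02 Y98.16
G1 X163.02 Y114.36
M5
G0 X25.39 Y20.54
M4 S334
G1 X24.28 Y23.94 F3181
G1 X21.39 Y26.05
G1 X17.81 Y26.05
G1 X14.92 Y23.94
G1 X13.81 Y20.54
G1 X14.92 Y17.14
G1 X17.81 Y15.03
G1 X21.39 Y15.03
G1 X24.28 Y17.14
G1 X25.39 Y20.54
M5
G0 X0.00 Y0.00

Since the viewBox matches the mm dimensions, user units are millimetres directly. The only transform is the Y-flip y_m = 155.42 − y_svg.

Shape 1 is a rectangle drawn with `<polygon>`. Its stroke #ff00ff means score at S662, F2090. After flipping Y the toolpath is (28.28,94.73) → (123.04,94.73) → (123.04,79.84) → (28.28,79.84) → (28.28,94.73), returning to the start.

Shape 2 is a circle drawn with `<circle>`. Its stroke #ff0000 means engrave at S334, F3181. After flipping Y the toolpath is (127.65,63.29) → (124.18,73.98) → (115.09,80.58) → (103.85,80.58) → (94.76,73.98) → (91.29,63.29) → (94.76,52.60) → (103.85,46.00) → (115.09,46.00) → (124.18,52.60) → (127.65,63.29), returning to the start.

Shape 3 is a cubic bezier drawn with `<path>`. Its stroke #ff00ff means score at S662, F2090. After flipping Y the toolpath is (202.53,76.82) → (189.14,71.68) → (173.78,74.84) → (161.17,84.33) → (156.02,98.16) → (163.02,114.36).

Shape 4 is a circle drawn with `<circle>`. Its stroke #ff0000 means engrave at S334, F3181. After flipping Y the toolpath is (25.39,20.54) → (24.28,23.94) → (21.39,26.05) → (17.81,26.05) → (14.92,23.94) → (13.81,20.54) → (14.92,17.14) → (17.81,15.03) → (21.39,15.03) → (24.28,17.14) → (25.39,20.54), returning to the start.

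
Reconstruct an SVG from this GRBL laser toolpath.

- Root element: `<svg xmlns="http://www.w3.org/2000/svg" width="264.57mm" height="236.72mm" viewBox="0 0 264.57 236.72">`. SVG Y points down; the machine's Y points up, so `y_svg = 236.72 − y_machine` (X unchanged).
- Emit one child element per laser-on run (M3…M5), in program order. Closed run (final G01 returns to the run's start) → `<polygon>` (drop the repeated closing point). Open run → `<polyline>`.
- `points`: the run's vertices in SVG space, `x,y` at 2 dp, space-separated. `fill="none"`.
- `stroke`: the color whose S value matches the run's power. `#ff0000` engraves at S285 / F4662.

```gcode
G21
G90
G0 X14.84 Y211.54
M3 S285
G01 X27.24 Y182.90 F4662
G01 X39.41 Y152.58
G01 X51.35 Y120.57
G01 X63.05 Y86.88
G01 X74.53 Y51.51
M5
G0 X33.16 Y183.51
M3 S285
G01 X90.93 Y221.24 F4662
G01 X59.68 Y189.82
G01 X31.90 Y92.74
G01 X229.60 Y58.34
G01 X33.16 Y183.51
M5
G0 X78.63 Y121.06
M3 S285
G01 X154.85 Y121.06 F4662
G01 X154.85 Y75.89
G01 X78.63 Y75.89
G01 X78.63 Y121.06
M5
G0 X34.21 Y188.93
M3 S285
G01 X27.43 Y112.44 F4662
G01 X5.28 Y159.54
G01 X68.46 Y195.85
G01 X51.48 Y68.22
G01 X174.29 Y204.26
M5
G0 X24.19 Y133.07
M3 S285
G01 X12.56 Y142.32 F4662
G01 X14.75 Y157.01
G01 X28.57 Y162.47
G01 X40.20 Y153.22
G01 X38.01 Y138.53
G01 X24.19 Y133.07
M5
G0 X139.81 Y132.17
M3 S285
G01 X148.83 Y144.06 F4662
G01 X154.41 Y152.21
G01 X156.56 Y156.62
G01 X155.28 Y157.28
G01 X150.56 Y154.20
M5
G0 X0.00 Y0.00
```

<svg xmlns="http://www.w3.org/2000/svg" width="264.57mm" height="236.72mm" viewBox="0 0 264.57 236.72">
  <polyline points="14.84,25.18 27.24,53.82 39.41,84.14 51.35,116.15 63.05,149.84 74.53,185.21" fill="none" stroke="#ff0000"/>
  <polygon points="33.16,53.21 90.93,15.48 59.68,46.90 31.90,143.98 229.60,178.38" fill="none" stroke="#ff0000"/>
  <polygon points="78.63,115.66 154.85,115.66 154.85,160.83 78.63,160.83" fill="none" stroke="#ff0000"/>
  <polyline points="34.21,47.79 27.43,124.28 5.28,77.18 68.46,40.87 51.48,168.50 174.29,32.46" fill="none" stroke="#ff0000"/>
  <polygon points="24.19,103.65 12.56,94.40 14.75,79.71 28.57,74.25 40.20,83.50 38.01,98.19" fill="none" stroke="#ff0000"/>
  <polyline points="139.81,104.55 148.83,92.66 154.41,84.51 156.56,80.10 155.28,79.44 150.56,82.52" fill="none" stroke="#ff0000"/>
</svg>

Machine Y-up, SVG Y-down with viewBox height 236.72, so y_svg = 236.72 − y_machine; X carries over. Every run uses S285, so all elements get stroke `#ff0000` (engrave).

Run 1: The run is open, so emit a `<polyline>` with points (Y-flipped): 14.84,25.18 27.24,53.82 39.41,84.14 51.35,116.15 63.05,149.84 74.53,185.21.

Run 2: The run returns to its start, so emit a `<polygon>` with points (Y-flipped): 33.16,53.21 90.93,15.48 59.68,46.90 31.90,143.98 229.60,178.38.

Run 3: The run returns to its start, so emit a `<polygon>` with points (Y-flipped): 78.63,115.66 154.85,115.66 154.85,160.83 78.63,160.83.

Run 4: The run is open, so emit a `<polyline>` with points (Y-flipped): 34.21,47.79 27.43,124.28 5.28,77.18 68.46,40.87 51.48,168.50 174.29,32.46.

Run 5: The run returns to its start, so emit a `<polygon>` with points (Y-flipped): 24.19,103.65 12.56,94.40 14.75,79.71 28.57,74.25 40.20,83.50 38.01,98.19.

Run 6: The run is open, so emit a `<polyline>` with points (Y-flipped): 139.81,104.55 148.83,92.66 154.41,84.51 156.56,80.10 155.28,79.44 150.56,82.52.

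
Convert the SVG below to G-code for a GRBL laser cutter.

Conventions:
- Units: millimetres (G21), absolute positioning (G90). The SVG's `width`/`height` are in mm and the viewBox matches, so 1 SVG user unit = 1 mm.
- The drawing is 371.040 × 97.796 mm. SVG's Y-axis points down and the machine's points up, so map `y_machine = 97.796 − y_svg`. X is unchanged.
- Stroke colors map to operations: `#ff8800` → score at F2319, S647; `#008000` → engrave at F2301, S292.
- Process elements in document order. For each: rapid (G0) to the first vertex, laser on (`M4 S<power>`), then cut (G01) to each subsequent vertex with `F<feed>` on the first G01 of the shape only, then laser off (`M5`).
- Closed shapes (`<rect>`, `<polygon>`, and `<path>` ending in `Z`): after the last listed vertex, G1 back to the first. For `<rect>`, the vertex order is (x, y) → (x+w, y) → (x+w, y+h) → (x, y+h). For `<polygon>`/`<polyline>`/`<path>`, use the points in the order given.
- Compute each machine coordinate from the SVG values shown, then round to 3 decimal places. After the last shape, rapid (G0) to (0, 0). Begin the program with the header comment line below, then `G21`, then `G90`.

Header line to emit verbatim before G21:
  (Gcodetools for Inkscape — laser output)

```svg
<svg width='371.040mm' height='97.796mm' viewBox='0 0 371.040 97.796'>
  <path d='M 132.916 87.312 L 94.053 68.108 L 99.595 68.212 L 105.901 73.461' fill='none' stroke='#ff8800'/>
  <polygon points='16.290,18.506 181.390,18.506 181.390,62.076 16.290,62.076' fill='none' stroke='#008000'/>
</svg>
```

(Gcodetools for Inkscape — laser output)
G21
G90
G0 X132.916 Y10.484
M4 S647
G01 X94.053 Y29.688 F2319
G01 X99.595 Y29.584
G01 X105.901 Y24.335
M5
G0 X16.290 Y79.290
M4 S292
G01 X181.390 Y79.290 F2301
G01 X181.390 Y35.720
G01 X16.290 Y35.720
G01 X16.290 Y79.290
M5
G0 X0.000 Y0.000

Since the viewBox matches the mm dimensions, user units are millimetres directly. The only transform is the Y-flip y_m = 97.796 − y_svg.

Shape 1 is a open polyline drawn with `<path>`. Its stroke #ff8800 means score at S647, F2319. After flipping Y the toolpath is (132.916,10.484) → (94.053,29.688) → (99.595,29.584) → (105.901,24.335).

Shape 2 is a rectangle drawn with `<polygon>`. Its stroke #008000 means engrave at S292, F2301. After flipping Y the toolpath is (16.290,79.290) → (181.390,79.290) → (181.390,35.720) → (16.290,35.720) → (16.290,79.290), returning to the start.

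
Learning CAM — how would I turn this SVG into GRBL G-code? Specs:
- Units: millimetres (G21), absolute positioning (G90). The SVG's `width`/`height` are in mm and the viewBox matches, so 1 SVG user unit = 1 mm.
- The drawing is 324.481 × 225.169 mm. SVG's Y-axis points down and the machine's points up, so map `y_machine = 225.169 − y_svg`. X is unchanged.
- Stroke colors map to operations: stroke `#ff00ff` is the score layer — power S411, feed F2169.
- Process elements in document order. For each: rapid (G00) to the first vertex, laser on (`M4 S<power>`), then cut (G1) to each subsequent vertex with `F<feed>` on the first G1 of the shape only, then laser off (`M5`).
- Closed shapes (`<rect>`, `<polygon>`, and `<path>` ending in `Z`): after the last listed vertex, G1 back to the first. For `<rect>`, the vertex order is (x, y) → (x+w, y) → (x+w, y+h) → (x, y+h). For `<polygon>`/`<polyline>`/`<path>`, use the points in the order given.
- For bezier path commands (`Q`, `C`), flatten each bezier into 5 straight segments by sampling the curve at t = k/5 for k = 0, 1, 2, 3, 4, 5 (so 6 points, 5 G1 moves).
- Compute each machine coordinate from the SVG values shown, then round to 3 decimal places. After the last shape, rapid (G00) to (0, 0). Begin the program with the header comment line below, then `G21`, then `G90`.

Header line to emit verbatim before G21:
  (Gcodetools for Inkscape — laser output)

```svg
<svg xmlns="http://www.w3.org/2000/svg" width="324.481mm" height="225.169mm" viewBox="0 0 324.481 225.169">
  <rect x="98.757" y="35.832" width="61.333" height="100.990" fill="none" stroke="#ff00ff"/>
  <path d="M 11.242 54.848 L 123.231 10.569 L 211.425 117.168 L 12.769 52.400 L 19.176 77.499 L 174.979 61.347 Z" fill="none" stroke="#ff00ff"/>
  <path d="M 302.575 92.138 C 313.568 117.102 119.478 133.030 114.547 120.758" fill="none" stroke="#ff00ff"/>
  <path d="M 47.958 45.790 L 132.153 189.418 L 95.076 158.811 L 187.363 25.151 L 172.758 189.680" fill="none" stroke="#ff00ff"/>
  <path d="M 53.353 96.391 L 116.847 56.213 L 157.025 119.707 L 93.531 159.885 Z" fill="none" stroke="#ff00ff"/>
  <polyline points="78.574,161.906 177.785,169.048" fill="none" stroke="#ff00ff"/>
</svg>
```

(Gcodetools for Inkscape — laser output)
G21
G90
G00 X98.757 Y189.337
M4 S411
G1 X160.090 Y189.337 F2169
G1 X160.090 Y88.347
G1 X98.757 Y88.347
G1 X98.757 Y189.337
M5
G00 X11.242 Y170.321
M4 S411
G1 X123.231 Y214.600 F2169
G1 X211.425 Y108.001
G1 X12.769 Y172.769
G1 X19.176 Y147.670
G1 X174.979 Y163.822
G1 X11.242 Y170.321
M5
G00 X302.575 Y133.031
M4 S411
G1 X287.715 Y119.290 F2169
G1 X242.558 Y108.638
G1 X186.029 Y101.994
G1 X137.051 Y100.278
G1 X114.547 Y104.411
M5
G00 X47.958 Y179.379
M4 S411
G1 X132.153 Y35.751 F2169
G1 X95.076 Y66.358
G1 X187.363 Y200.018
G1 X172.758 Y35.489
M5
G00 X53.353 Y128.778
M4 S411
G1 X116.847 Y168.956 F2169
G1 X157.025 Y105.462
G1 X93.531 Y65.284
G1 X53.353 Y128.778
M5
G00 X78.574 Y63.263
M4 S411
G1 X177.785 Y56.121 F2169
M5
G00 X0.000 Y0.000

Since the viewBox matches the mm dimensions, user units are millimetres directly. The only transform is the Y-flip y_m = 225.169 − y_svg.

Shape 1 is a rectangle drawn with `<rect>`. Its stroke #ff00ff means score at S411, F2169. After flipping Y the toolpath is (98.757,189.337) → (160.090,189.337) → (160.090,88.347) → (98.757,88.347) → (98.757,189.337), returning to the start.

Shape 2 is a closed polygon drawn with `<path>`. Its stroke #ff00ff means score at S411, F2169. After flipping Y the toolpath is (11.242,170.321) → (123.231,214.600) → (211.425,108.001) → (12.769,172.769) → (19.176,147.670) → (174.979,163.822) → (11.242,170.321), returning to the start.

Shape 3 is a cubic bezier drawn with `<path>`. Its stroke #ff00ff means score at S411, F2169. After flipping Y the toolpath is (302.575,133.031) → (287.715,119.290) → (242.558,108.638) → (186.029,101.994) → (137.051,100.278) → (114.547,104.411).

Shape 4 is a open polyline drawn with `<path>`. Its stroke #ff00ff means score at S411, F2169. After flipping Y the toolpath is (47.958,179.379) → (132.153,35.751) → (95.076,66.358) → (187.363,200.018) → (172.758,35.489).

Shape 5 is a regular polygon drawn with `<path>`. Its stroke #ff00ff means score at S411, F2169. After flipping Y the toolpath is (53.353,128.778) → (116.847,168.956) → (157.025,105.462) → (93.531,65.284) → (53.353,128.778), returning to the start.

Shape 6 is a line segment drawn with `<polyline>`. Its stroke #ff00ff means score at S411, F2169. After flipping Y the toolpath is (78.574,63.263) → (177.785,56.121).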